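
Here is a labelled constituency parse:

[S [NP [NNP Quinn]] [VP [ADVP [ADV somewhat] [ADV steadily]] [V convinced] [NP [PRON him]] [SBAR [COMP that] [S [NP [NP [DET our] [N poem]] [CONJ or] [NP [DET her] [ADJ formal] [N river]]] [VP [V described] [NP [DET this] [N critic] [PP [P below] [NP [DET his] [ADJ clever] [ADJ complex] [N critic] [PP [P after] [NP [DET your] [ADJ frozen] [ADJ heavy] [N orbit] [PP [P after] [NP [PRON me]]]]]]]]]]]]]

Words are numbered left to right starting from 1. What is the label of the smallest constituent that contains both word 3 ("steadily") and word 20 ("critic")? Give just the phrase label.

VP

Word 3 lies under S → VP → ADVP → ADV; word 20 lies under S → VP → SBAR → S → VP → NP → PP → NP → N. The lowest shared node is the VP.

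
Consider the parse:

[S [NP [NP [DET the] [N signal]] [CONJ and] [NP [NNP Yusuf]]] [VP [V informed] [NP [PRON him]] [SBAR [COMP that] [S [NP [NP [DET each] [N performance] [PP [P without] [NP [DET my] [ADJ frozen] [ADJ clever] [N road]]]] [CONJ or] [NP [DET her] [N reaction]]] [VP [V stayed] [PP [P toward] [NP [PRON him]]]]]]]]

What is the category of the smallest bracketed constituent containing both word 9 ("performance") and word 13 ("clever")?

The smallest bracket enclosing both words is [NP each performance without my frozen clever road], so the label is NP.

NP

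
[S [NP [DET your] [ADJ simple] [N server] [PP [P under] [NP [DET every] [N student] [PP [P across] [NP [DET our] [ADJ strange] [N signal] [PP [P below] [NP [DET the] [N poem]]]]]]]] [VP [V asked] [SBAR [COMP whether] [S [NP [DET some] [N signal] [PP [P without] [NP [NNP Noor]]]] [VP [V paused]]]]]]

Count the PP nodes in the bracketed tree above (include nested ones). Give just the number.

4

The PP constituents are: [PP under every student across our strange signal below the poem]; [PP across our strange signal below the poem]; [PP below the poem]; [PP without Noor]. Total: 4.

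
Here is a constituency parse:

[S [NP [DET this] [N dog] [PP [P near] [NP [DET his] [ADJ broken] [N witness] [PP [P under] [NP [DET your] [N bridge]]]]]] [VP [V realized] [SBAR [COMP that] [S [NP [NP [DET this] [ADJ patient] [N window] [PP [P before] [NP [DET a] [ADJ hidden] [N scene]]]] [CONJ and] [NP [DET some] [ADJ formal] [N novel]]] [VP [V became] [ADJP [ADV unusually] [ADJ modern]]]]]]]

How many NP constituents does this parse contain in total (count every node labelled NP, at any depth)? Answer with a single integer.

7

Scanning left to right, an opening `[NP` appears at word positions 1, 4, 8, 12, 12, 16, 20 — 7 in total.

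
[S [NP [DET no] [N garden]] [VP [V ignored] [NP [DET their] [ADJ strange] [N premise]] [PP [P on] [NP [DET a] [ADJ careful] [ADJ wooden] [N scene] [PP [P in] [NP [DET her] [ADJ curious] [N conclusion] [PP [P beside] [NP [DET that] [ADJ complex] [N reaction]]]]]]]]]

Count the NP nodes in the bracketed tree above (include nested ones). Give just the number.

5

The NP constituents are: [NP no garden]; [NP their strange premise]; [NP a careful wooden scene in her curious conclusion beside that complex reaction]; [NP her curious conclusion beside that complex reaction]; [NP that complex reaction]. Total: 5.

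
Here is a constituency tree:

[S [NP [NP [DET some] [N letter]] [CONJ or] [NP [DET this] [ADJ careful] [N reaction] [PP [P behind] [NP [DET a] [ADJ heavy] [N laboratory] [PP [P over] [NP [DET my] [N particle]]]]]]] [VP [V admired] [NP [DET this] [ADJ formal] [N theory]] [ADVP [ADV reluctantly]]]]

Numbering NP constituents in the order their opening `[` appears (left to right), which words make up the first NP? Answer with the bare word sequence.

some letter or this careful reaction behind a heavy laboratory over my particle

Opening `[NP` markers occur at word positions 1, 1, 4, 8, 12, 15; the first of these opens the constituent [NP some letter or this careful reaction behind a heavy laboratory over my particle].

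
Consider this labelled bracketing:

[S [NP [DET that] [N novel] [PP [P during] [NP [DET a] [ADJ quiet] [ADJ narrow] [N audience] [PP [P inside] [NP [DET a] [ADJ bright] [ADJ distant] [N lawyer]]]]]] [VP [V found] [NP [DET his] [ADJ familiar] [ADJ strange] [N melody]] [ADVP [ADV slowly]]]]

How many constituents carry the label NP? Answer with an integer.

4

The NP constituents are: [NP that novel during a quiet narrow audience inside a bright distant lawyer]; [NP a quiet narrow audience inside a bright distant lawyer]; [NP a bright distant lawyer]; [NP his familiar strange melody]. Total: 4.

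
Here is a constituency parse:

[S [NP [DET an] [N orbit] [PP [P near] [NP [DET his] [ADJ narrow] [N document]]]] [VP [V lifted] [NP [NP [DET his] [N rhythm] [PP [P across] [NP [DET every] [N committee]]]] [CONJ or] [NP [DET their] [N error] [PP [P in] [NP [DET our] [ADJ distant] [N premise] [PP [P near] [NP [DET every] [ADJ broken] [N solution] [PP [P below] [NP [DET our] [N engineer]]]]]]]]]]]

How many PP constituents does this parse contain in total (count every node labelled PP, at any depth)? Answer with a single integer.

Scanning left to right, an opening `[PP` appears at word positions 3, 10, 16, 20, 24 — 5 in total.

5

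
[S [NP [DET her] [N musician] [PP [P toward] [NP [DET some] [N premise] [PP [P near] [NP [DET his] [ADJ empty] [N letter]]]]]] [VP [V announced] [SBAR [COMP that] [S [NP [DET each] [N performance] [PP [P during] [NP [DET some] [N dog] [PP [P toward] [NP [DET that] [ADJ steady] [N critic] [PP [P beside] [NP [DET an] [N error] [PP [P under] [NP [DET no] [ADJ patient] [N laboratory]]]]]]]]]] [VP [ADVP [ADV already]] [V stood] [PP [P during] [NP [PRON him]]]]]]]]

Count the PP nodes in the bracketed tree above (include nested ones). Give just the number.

7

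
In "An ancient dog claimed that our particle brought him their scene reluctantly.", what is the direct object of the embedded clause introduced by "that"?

The verb of the embedded clause introduced by "that" is "brought"; its direct object is the NP "their scene".

their scene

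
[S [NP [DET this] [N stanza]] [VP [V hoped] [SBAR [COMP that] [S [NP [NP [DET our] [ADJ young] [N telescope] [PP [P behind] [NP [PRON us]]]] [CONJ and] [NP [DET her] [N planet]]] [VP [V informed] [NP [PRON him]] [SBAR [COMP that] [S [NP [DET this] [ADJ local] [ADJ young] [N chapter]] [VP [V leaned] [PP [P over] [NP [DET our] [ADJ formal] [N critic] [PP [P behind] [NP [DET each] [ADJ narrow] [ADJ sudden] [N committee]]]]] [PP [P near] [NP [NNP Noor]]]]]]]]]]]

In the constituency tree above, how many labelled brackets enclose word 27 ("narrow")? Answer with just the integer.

13

The word sits inside ADJ, which is inside NP, inside PP, inside NP, inside PP, inside VP, inside S, inside SBAR, inside VP, inside S, inside SBAR, inside VP, inside S — 13 brackets in all.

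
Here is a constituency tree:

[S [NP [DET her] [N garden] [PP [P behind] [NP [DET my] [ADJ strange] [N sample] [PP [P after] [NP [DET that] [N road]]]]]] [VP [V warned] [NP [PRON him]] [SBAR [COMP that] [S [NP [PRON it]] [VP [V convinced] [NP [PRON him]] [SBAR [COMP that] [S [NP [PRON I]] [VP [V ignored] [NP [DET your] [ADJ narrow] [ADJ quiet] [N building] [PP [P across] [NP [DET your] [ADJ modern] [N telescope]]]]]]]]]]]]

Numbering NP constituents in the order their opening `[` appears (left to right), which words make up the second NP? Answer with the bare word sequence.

my strange sample after that road

In left-to-right order the NP constituents are "her garden behind my strange sample after that road"; "my strange sample after that road"; "that road"; "him"; "it"; "him"; "I"; "your narrow quiet building across your modern telescope"; "your modern telescope". Number 2 is "my strange sample after that road".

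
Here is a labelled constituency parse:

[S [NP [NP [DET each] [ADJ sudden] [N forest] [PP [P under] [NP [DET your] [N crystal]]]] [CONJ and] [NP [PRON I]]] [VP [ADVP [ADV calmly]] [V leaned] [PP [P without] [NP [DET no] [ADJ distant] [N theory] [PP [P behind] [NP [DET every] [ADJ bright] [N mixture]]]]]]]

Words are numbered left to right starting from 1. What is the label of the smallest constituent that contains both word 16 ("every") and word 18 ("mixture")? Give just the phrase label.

Both words fall inside [NP every bright mixture] (words 16–18), and no smaller constituent contains them both. Label: NP.

NP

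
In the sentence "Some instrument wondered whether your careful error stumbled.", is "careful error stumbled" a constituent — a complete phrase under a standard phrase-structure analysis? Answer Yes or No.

"careful" belongs to the noun phrase "your careful error" while "stumbled" belongs to the verb phrase "stumbled"; a span that runs across that boundary is not a single phrase.

No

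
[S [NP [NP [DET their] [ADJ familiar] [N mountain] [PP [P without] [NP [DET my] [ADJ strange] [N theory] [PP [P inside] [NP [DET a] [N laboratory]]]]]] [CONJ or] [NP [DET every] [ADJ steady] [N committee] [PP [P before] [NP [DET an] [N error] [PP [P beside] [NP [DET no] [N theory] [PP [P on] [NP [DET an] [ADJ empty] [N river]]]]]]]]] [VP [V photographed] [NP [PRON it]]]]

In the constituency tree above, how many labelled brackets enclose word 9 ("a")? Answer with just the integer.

8

Path from the root down to the word: S → NP → NP → PP → NP → PP → NP → DET. That is 8 enclosing brackets.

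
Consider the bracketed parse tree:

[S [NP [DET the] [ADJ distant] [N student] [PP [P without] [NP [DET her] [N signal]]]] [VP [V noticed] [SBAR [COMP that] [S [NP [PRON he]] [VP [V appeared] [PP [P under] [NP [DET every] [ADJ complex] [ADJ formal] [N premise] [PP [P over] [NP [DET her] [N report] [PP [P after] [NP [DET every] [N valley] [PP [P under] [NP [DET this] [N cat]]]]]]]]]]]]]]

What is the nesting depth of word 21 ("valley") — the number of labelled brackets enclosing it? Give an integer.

Counting open brackets not yet closed at "valley": [S [VP [SBAR [S [VP [PP [NP [PP [NP [PP [NP [N = 12.

12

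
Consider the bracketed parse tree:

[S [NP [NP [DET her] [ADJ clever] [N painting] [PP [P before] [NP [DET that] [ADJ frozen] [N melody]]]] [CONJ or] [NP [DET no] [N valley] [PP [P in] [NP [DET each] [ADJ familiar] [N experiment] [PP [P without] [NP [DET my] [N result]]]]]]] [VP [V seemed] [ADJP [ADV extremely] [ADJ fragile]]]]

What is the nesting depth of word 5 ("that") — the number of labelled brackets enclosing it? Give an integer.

The word sits inside DET, which is inside NP, inside PP, inside NP, inside NP, inside S — 6 brackets in all.

6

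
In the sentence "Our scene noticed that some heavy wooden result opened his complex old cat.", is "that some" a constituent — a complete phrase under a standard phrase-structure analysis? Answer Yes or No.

No

"that" belongs to the complementizer "that" while "some" belongs to the clause "some heavy wooden result opened his complex old cat"; a span that runs across that boundary is not a single phrase.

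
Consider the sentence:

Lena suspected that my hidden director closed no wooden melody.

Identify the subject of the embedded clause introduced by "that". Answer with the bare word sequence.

my hidden director

The subject of the embedded clause introduced by "that" is the NP immediately before the verb "closed": "my hidden director".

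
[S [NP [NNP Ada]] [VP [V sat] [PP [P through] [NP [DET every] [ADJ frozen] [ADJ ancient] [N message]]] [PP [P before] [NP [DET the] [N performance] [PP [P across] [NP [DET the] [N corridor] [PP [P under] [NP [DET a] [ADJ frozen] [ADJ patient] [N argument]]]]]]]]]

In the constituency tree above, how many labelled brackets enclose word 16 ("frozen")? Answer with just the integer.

Path from the root down to the word: S → VP → PP → NP → PP → NP → PP → NP → ADJ. That is 9 enclosing brackets.

9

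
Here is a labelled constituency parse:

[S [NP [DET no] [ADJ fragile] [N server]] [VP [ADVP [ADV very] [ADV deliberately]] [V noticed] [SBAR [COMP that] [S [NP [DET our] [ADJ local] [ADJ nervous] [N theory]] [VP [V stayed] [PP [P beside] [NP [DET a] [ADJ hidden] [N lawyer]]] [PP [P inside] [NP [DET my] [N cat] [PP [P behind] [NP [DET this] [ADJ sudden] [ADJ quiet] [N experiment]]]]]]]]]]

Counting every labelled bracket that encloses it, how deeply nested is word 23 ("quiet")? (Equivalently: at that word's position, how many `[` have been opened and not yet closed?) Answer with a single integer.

The word sits inside ADJ, which is inside NP, inside PP, inside NP, inside PP, inside VP, inside S, inside SBAR, inside VP, inside S — 10 brackets in all.

10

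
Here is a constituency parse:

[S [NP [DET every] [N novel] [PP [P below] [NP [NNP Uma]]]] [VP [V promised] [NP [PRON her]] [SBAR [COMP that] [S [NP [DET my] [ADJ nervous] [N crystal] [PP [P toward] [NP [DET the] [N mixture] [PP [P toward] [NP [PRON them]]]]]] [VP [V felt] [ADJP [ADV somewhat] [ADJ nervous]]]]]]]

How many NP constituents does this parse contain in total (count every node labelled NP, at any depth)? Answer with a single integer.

6

The NP constituents are: [NP every novel below Uma]; [NP Uma]; [NP her]; [NP my nervous crystal toward the mixture toward them]; [NP the mixture toward them]; [NP them]. Total: 6.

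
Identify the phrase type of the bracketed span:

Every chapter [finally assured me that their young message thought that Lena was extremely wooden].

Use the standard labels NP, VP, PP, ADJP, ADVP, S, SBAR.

VP

The span is built around the verb "assured" — a verb phrase (VP).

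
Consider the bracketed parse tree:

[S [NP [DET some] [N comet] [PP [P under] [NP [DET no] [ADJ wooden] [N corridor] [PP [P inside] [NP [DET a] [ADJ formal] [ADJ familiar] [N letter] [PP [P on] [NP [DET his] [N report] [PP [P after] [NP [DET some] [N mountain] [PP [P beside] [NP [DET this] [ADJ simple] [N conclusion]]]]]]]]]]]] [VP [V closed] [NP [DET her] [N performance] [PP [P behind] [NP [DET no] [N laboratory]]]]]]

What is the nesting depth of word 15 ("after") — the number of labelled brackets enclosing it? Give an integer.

10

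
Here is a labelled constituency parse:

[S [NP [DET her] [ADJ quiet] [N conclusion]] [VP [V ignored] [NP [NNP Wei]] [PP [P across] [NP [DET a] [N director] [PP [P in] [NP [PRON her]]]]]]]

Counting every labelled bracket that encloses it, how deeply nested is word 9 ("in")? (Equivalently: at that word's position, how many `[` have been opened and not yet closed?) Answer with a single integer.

6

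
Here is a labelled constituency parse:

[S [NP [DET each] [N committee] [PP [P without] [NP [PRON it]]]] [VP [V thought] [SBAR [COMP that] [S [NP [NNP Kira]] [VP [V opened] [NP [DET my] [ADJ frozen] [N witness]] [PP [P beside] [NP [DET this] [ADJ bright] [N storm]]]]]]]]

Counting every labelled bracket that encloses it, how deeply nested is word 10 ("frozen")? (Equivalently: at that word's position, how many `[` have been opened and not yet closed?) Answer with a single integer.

7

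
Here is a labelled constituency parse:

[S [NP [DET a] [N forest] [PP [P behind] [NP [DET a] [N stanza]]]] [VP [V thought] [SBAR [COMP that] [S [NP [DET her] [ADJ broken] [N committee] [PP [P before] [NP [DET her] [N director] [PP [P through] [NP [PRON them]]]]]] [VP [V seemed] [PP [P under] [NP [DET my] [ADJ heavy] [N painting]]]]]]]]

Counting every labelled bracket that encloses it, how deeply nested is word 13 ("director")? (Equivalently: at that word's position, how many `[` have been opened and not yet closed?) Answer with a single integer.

8

The word sits inside N, which is inside NP, inside PP, inside NP, inside S, inside SBAR, inside VP, inside S — 8 brackets in all.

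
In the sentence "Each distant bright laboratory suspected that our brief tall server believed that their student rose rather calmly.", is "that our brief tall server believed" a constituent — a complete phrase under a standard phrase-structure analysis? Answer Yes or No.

No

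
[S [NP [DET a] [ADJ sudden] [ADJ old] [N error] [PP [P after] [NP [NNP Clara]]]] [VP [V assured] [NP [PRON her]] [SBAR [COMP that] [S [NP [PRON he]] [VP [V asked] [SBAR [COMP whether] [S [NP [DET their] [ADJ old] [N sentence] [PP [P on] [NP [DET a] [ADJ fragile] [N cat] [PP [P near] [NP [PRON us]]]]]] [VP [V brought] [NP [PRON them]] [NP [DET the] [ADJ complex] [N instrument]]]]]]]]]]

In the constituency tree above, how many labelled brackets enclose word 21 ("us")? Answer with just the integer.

13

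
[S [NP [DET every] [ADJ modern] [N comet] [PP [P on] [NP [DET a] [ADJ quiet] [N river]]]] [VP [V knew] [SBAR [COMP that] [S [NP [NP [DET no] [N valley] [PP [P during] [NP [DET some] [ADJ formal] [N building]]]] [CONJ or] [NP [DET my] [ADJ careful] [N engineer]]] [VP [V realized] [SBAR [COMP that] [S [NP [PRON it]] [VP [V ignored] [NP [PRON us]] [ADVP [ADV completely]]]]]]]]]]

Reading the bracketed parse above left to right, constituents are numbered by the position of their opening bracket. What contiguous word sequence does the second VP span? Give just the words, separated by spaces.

realized that it ignored us completely

The VP opening brackets appear, in order, over: "knew that no valley during some formal building or my careful engineer realized that it ignored us completely"; "realized that it ignored us completely"; "ignored us completely". The second one spans "realized that it ignored us completely".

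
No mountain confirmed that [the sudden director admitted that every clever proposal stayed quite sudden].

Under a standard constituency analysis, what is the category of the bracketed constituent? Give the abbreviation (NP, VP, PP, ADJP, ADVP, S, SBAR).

"admitted" is the head of the bracketed span, so the span is a clause: S.

S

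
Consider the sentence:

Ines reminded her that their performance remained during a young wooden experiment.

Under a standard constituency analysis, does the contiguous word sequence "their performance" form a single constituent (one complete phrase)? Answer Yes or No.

Yes

The sequence corresponds to a single NP node — the noun phrase "their performance".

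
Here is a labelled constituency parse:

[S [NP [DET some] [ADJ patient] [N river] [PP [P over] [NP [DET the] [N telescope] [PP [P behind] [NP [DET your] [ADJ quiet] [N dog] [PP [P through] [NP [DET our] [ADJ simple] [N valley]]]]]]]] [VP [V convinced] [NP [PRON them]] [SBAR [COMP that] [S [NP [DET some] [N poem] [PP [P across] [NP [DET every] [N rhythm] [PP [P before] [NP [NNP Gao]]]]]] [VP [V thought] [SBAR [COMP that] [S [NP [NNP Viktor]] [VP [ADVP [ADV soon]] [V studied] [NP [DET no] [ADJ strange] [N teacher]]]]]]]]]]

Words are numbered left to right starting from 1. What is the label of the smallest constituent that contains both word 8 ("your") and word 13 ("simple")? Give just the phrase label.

NP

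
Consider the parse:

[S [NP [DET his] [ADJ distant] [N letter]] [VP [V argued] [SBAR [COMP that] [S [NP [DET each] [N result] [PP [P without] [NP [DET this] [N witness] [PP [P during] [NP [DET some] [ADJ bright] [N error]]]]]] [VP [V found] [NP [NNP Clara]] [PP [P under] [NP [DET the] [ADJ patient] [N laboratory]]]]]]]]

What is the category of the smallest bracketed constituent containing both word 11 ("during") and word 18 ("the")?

Word 11 lies under S → VP → SBAR → S → NP → PP → NP → PP → P; word 18 lies under S → VP → SBAR → S → VP → PP → NP → DET. The lowest shared node is the S.

S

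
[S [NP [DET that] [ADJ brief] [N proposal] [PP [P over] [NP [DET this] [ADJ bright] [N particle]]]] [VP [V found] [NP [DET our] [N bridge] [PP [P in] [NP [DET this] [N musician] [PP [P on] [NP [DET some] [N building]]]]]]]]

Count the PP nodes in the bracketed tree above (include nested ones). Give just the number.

The PP constituents are: [PP over this bright particle]; [PP in this musician on some building]; [PP on some building]. Total: 3.

3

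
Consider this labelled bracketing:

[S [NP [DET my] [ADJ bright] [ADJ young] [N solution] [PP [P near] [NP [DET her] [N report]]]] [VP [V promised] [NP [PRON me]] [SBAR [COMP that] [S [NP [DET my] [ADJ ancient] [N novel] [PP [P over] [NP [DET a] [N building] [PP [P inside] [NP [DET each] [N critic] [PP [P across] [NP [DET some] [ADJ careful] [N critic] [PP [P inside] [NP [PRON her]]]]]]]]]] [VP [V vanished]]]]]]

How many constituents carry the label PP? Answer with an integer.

5

Listing each PP by its span: [PP near her report]; [PP over a building inside each critic across some careful critic inside her]; [PP inside each critic across some careful critic inside her]; [PP across some careful critic inside her]; [PP inside her] — that makes 5.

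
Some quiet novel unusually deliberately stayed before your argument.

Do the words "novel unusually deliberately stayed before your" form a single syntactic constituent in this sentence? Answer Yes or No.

No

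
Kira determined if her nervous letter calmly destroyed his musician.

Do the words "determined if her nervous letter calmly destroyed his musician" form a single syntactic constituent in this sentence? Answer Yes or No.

Yes

The sequence corresponds to a single VP node — the verb phrase "determined if her nervous letter calmly destroyed his musician".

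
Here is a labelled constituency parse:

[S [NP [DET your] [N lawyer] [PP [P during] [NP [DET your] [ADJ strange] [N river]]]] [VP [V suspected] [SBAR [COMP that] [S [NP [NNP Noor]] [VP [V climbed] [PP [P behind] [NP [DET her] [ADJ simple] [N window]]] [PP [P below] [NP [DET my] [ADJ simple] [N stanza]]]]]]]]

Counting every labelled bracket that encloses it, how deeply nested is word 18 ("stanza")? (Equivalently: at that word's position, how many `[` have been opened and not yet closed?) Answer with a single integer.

8

Path from the root down to the word: S → VP → SBAR → S → VP → PP → NP → N. That is 8 enclosing brackets.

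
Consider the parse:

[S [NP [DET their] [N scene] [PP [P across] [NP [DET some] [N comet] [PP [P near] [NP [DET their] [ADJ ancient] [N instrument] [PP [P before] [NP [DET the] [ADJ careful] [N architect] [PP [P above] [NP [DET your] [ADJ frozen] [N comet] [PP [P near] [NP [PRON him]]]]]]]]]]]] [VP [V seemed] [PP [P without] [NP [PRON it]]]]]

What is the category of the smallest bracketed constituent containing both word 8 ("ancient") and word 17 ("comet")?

Both words fall inside [NP their ancient instrument before the careful architect above your frozen comet near him] (words 7–19), and no smaller constituent contains them both. Label: NP.

NP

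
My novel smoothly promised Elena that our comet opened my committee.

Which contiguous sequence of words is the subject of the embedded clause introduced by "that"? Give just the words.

our comet

In the embedded clause introduced by "that" the verb is "opened"; the NP preceding it, "our comet", is the subject.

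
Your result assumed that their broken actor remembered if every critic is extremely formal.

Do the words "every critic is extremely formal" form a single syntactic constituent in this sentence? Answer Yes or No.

"every critic is extremely formal" is exactly the clause [S every critic is extremely formal], a complete constituent.

Yes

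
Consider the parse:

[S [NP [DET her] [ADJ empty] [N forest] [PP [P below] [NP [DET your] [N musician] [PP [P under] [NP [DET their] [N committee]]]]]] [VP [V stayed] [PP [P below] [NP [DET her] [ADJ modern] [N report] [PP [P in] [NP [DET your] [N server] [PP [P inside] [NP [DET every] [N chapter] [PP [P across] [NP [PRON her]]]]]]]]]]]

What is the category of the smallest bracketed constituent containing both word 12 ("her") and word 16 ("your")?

NP

Both words fall inside [NP her modern report in your server inside every chapter across her] (words 12–22), and no smaller constituent contains them both. Label: NP.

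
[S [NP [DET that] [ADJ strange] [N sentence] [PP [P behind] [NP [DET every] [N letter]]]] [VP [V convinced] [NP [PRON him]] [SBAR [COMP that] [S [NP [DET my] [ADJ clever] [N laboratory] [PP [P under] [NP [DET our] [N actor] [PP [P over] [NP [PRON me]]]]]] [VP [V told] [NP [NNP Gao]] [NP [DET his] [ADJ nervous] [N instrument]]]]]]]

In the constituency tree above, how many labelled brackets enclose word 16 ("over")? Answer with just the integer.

The word sits inside P, which is inside PP, inside NP, inside PP, inside NP, inside S, inside SBAR, inside VP, inside S — 9 brackets in all.

9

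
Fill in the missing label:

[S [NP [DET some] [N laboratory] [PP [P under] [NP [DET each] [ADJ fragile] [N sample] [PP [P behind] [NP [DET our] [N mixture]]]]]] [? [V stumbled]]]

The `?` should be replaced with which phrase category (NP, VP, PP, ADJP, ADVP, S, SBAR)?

Looking at what the `?` directly dominates — V 'stumbled' — this is a verb phrase (VP).

VP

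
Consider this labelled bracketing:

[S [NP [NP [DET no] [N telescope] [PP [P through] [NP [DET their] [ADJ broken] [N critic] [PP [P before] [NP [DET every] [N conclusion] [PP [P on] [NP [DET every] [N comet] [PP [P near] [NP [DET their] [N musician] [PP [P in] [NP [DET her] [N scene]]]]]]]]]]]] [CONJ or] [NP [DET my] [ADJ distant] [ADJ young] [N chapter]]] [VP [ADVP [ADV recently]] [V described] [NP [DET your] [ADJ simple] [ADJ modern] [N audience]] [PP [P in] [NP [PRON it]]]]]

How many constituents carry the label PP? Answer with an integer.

6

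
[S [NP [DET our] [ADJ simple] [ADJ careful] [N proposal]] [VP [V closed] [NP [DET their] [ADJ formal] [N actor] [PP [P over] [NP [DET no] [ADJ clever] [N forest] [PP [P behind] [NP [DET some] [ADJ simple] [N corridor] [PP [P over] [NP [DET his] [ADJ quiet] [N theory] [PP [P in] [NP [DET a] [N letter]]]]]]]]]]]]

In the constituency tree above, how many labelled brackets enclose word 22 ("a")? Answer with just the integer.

12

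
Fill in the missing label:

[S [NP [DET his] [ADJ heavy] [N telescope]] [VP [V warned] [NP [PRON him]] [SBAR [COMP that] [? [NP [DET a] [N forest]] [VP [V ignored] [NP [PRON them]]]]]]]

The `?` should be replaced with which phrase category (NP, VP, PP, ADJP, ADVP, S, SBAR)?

S

The `?` node immediately contains: NP, VP. That is the internal structure of a clause, so the label is S.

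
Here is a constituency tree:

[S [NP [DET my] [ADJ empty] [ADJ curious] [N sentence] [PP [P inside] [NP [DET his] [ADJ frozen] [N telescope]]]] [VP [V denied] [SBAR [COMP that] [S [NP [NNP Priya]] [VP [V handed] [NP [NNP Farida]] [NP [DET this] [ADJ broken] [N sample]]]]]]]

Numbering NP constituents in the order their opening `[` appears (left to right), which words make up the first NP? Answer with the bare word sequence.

my empty curious sentence inside his frozen telescope

Opening `[NP` markers occur at word positions 1, 6, 11, 13, 14; the first of these opens the constituent [NP my empty curious sentence inside his frozen telescope].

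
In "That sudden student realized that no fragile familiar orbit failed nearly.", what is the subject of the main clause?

that sudden student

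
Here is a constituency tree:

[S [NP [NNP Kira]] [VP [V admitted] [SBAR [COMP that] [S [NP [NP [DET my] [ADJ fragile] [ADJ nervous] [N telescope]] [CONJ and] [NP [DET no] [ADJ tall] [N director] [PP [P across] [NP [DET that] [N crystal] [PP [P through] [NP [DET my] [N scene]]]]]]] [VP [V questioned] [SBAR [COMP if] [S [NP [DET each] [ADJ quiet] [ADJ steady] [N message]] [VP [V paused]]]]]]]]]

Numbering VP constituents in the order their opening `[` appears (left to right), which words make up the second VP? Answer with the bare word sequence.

questioned if each quiet steady message paused

The VP opening brackets appear, in order, over: "admitted that my fragile nervous telescope and no tall director across that crystal through my scene questioned if each quiet steady message paused"; "questioned if each quiet steady message paused"; "paused". The second one spans "questioned if each quiet steady message paused".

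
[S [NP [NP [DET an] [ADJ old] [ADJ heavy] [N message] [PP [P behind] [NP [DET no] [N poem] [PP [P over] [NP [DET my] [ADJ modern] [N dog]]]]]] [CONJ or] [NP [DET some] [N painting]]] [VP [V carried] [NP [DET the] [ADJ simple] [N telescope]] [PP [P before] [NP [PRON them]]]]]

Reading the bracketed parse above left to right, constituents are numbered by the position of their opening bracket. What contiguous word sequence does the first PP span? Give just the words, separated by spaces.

behind no poem over my modern dog

In left-to-right order the PP constituents are "behind no poem over my modern dog"; "over my modern dog"; "before them". Number 1 is "behind no poem over my modern dog".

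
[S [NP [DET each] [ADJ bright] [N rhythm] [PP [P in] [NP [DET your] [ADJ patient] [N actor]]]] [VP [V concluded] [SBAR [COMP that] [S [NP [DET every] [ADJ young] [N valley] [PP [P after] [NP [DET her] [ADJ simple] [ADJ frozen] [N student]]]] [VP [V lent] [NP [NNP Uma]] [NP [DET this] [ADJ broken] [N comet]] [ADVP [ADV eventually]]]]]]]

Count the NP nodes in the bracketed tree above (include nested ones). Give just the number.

6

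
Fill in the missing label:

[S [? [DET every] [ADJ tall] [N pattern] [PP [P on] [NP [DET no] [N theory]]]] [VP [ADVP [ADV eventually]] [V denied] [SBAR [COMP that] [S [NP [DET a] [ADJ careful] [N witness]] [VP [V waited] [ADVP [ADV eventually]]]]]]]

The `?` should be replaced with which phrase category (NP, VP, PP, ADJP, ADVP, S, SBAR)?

NP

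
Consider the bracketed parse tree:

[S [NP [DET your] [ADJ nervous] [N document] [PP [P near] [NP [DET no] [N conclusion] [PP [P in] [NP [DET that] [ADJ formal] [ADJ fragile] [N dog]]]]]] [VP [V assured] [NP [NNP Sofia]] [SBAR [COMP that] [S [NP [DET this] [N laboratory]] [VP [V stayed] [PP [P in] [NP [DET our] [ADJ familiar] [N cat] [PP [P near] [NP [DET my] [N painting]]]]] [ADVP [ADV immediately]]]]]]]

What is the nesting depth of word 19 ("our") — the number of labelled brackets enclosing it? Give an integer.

8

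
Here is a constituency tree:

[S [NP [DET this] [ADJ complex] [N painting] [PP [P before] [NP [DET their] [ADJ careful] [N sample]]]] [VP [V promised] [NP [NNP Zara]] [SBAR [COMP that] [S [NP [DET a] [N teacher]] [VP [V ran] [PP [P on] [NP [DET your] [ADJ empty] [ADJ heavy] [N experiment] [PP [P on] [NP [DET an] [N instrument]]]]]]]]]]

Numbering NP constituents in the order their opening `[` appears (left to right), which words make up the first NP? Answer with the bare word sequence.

Opening `[NP` markers occur at word positions 1, 5, 9, 11, 15, 20; the first of these opens the constituent [NP this complex painting before their careful sample].

this complex painting before their careful sample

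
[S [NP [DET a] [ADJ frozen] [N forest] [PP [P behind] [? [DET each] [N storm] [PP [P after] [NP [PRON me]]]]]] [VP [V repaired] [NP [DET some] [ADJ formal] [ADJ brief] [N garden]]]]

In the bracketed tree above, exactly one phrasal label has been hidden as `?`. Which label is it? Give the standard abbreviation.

Looking at what the `?` directly dominates — DET 'each', N 'storm', PP — this is a noun phrase (NP).

NP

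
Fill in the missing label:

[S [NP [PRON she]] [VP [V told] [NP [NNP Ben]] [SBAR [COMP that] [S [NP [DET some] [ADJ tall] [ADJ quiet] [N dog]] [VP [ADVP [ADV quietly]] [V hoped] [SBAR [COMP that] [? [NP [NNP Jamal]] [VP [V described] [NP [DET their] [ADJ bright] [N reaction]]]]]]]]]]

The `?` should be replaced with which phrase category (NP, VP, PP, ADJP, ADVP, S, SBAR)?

S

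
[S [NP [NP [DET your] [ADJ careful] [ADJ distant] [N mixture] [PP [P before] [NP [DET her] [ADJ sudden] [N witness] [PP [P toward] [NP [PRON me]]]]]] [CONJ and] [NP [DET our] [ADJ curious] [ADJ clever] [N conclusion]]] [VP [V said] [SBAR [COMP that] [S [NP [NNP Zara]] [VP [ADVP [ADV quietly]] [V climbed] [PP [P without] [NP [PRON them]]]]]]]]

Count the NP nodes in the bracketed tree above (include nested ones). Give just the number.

Listing each NP by its span: [NP your careful distant mixture before her sudden witness toward me and our curious clever conclusion]; [NP your careful distant mixture before her sudden witness toward me]; [NP her sudden witness toward me]; [NP me]; [NP our curious clever conclusion]; [NP Zara] … — that makes 7.

7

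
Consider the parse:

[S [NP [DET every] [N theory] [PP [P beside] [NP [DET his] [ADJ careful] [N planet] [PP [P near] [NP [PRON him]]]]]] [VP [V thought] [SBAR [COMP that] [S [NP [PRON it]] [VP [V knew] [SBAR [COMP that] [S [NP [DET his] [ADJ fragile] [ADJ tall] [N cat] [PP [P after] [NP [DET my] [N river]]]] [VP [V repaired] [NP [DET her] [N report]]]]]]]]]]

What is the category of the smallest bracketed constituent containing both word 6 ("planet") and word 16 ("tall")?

S

The smallest bracket enclosing both words is [S every theory beside his careful planet near him thought that it knew that his fragile tall cat after my river repaired her report], so the label is S.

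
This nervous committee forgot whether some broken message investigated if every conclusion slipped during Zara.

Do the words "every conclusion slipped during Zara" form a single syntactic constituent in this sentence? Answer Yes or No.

Yes

The sequence corresponds to a single S node — the clause "every conclusion slipped during Zara".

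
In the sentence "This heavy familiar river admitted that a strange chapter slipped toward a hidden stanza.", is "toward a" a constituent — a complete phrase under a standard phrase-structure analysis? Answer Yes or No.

No

The smallest constituent containing the whole sequence is the prepositional phrase [PP toward a hidden stanza], but the sequence is only part of it — it straddles the boundary between preposition "toward" and noun phrase "a hidden stanza".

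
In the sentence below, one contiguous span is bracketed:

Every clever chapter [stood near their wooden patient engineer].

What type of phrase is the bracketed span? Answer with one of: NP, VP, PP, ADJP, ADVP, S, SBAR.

The bracketed span "stood near their wooden patient engineer" is headed by "stood", making it a verb phrase (VP).

VP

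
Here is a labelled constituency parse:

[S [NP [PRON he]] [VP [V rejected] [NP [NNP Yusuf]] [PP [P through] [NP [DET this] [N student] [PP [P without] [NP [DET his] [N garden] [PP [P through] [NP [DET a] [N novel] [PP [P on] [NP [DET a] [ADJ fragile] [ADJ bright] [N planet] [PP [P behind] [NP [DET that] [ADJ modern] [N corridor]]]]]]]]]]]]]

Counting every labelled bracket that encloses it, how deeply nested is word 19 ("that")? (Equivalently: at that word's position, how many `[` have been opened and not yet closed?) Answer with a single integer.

13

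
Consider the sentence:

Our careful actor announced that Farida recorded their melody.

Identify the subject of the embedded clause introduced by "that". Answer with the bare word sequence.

The subject of the embedded clause introduced by "that" is the NP immediately before the verb "recorded": "Farida".

Farida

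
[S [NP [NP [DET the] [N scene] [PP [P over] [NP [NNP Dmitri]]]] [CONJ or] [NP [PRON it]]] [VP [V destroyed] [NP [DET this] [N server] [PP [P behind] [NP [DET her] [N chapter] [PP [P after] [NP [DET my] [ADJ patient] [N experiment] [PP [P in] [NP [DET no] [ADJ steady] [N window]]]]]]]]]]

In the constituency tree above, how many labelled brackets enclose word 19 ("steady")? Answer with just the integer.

The word sits inside ADJ, which is inside NP, inside PP, inside NP, inside PP, inside NP, inside PP, inside NP, inside VP, inside S — 10 brackets in all.

10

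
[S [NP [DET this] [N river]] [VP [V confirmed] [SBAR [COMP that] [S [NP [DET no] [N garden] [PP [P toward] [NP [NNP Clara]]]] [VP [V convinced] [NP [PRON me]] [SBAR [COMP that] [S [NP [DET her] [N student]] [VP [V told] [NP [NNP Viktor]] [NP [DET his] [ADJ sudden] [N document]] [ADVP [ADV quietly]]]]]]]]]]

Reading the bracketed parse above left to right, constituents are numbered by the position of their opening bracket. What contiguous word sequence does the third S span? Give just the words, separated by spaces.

Opening `[S` markers occur at word positions 1, 5, 12; the third of these opens the constituent [S her student told Viktor his sudden document quietly].

her student told Viktor his sudden document quietly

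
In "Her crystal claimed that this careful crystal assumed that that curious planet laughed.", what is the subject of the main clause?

her crystal

In the main clause the verb is "claimed"; the NP preceding it, "her crystal", is the subject.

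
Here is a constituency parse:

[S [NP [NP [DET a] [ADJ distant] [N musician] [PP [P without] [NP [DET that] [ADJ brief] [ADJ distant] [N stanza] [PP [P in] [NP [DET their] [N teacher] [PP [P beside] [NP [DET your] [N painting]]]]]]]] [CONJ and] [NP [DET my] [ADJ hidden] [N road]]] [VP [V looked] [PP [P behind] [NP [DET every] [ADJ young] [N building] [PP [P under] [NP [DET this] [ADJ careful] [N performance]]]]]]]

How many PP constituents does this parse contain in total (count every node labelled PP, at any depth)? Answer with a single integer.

5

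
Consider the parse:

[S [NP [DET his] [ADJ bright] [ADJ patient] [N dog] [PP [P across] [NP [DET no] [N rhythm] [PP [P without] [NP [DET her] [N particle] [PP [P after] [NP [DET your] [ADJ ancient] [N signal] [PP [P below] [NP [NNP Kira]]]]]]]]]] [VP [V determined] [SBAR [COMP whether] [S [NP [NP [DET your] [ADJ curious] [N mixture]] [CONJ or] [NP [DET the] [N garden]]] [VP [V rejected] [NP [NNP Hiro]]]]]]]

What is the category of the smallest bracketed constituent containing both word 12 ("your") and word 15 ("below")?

The smallest bracket enclosing both words is [NP your ancient signal below Kira], so the label is NP.

NP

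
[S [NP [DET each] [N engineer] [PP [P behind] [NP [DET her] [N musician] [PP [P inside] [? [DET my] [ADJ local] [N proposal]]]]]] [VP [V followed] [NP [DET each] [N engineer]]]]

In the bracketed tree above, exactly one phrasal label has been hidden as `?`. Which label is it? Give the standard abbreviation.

NP

A constituent whose immediate children are DET 'my', ADJ 'local', N 'proposal' is a noun phrase: NP.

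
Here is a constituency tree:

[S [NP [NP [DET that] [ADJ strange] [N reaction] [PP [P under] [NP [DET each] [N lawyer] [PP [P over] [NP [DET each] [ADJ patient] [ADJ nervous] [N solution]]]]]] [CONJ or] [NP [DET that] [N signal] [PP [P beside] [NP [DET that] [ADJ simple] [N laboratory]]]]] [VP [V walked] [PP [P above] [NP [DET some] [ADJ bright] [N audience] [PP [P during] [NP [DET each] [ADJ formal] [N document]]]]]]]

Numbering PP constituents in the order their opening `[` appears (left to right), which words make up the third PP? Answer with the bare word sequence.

beside that simple laboratory

The PP opening brackets appear, in order, over: "under each lawyer over each patient nervous solution"; "over each patient nervous solution"; "beside that simple laboratory"; "above some bright audience during each formal document"; "during each formal document". The third one spans "beside that simple laboratory".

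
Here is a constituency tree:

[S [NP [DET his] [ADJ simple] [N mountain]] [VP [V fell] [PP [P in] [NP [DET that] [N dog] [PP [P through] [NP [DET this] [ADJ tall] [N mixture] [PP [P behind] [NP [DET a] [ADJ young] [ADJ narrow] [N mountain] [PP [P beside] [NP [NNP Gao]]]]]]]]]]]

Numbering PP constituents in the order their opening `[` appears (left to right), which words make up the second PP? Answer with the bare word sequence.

through this tall mixture behind a young narrow mountain beside Gao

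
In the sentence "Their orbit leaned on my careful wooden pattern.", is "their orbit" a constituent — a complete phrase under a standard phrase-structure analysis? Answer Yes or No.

The sequence corresponds to a single NP node — the noun phrase "their orbit".

Yes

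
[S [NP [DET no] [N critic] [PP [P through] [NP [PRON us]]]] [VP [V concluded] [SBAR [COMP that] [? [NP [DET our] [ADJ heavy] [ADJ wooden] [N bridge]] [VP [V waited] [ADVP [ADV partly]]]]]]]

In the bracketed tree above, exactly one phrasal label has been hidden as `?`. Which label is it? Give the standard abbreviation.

S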